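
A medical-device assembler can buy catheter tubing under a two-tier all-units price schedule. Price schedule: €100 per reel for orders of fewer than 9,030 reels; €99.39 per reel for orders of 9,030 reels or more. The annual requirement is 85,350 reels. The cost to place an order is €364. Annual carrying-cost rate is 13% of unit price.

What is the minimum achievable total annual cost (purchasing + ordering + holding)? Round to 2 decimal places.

€8,544,713.93

H₁ = 13%×€100 = €13.0000;  H₂ = 13%×€99.39 = €12.9207
EOQ₁ = √(2×85,350×364/13.0000) = 2,186.23  (< 9,030, feasible at tier 1)
EOQ₂ = √(2×85,350×364/12.9207) = 2,192.93  (< 9,030 → use Q = 9,030 at tier-2 price)
TC(tier 1 (EOQ₁), Q≈2,186.2) = €8,563,420.99
TC(tier 2, Q≈9,030.0) = €8,544,713.93
Minimum at tier 2: €8,544,713.93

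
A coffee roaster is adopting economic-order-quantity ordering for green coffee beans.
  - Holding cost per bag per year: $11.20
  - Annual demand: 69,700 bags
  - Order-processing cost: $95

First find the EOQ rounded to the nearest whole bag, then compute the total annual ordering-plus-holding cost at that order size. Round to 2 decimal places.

Optimal lot size Q* = (2 × 69,700 × $95 / $11.2)^½ ≈ 1,087.39 → Q = 1,087 bags
Annual ordering cost = (D/Q)·S = (69,700/1,087) × 95 = $6,091.54
Annual holding cost  = (Q/2)·H = (1,087/2) × 11.2 = $6,087.20
Total = $6,091.54 + $6,087.20 = $12,178.74

$12,178.74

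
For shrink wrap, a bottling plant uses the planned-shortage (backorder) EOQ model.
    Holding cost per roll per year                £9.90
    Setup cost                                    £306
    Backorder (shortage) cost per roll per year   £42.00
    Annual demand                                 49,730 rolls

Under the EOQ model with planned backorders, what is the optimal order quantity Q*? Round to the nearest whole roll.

Q* = √(2DS/H) · √((H + b)/b)
   = √(2 × 49,730 × 306 / 9.9) · √((9.9 + 42) / 42)
   = 1,753.345 × 1.1116 ≈ 1,949.07

1,949 rolls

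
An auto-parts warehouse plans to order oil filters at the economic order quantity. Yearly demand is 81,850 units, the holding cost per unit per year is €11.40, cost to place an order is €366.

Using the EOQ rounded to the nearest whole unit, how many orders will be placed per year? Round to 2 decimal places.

2DS/H = 2·81,850·366/11.4 = 5,255,631.58
EOQ = √5,255,631.58 ≈ 2,292.52 → Q = 2,293
Orders per year = D/Q = 81,850 / 2,293 = 35.696

35.70 orders per year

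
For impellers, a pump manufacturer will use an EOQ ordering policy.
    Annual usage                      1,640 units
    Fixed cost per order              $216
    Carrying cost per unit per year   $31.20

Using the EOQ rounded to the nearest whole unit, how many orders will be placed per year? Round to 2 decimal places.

Q* = √(2·D·S / H) = √(2·1,640·216 / 31.2) = √22,707.7 ≈ 150.69 → Q = 151
N = D/Q = 1,640/151 ≈ 10.861 orders/yr

10.86 orders per year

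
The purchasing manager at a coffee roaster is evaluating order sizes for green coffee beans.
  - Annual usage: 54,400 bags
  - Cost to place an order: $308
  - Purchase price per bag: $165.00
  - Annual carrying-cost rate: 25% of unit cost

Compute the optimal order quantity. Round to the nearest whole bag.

901 bags

Holding cost per bag per year: H = 25% × $165 = $41.2500
Optimal lot size Q* = (2 × 54,400 × $308 / $41.25)^½ ≈ 901.32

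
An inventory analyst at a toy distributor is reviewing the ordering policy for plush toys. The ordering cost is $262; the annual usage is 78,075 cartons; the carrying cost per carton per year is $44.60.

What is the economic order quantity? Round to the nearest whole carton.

958 cartons

2DS/H = 2·78,075·262/44.6 = 917,293.72
EOQ = √917,293.72 ≈ 957.75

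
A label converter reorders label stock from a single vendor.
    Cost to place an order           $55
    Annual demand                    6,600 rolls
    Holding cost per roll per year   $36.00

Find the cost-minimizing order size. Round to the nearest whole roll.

142 rolls

EOQ = √(2DS/H) = √(2 × 6,600 × 55 / 36)
    = √(20,166.67) ≈ 142.01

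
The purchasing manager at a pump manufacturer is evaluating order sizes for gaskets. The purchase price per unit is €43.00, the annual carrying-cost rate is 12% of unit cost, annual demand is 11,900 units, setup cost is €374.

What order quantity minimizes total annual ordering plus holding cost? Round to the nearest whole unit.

Carrying cost H = €43 × 12% = €5.1600/unit/yr
2DS/H = 2·11,900·374/5.16 = 1,725,038.76
EOQ = √1,725,038.76 ≈ 1,313.41

1,313 units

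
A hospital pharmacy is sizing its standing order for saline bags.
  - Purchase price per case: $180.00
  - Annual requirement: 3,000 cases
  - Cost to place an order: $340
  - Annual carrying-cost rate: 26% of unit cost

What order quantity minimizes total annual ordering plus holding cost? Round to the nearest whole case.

H = i·C = 0.26 × $180 = $46.8000 per case-year
EOQ = √(2DS/H) = √(2 × 3,000 × 340 / 46.8)
    = √(43,589.74) ≈ 208.78

209 cases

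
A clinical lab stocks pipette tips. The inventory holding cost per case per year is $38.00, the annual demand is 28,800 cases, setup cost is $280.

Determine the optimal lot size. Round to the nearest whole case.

EOQ = √(2DS/H) = √(2 × 28,800 × 280 / 38)
    = √(424,421.05) ≈ 651.48

651 cases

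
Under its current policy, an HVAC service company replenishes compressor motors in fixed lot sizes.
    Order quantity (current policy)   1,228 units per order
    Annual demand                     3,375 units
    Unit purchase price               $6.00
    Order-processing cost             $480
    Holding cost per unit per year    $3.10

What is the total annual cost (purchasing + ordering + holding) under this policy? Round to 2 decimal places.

$23,472.62

Annual ordering cost = (D/Q)·S = (3,375/1,228) × 480 = $1,319.22
Annual holding cost  = (Q/2)·H = (1,228/2) × 3.1 = $1,903.40
Purchase cost = D·C = 3,375 × 6 = $20,250.00
Total = $1,319.22 + $1,903.40 + $20,250.00 = $23,472.62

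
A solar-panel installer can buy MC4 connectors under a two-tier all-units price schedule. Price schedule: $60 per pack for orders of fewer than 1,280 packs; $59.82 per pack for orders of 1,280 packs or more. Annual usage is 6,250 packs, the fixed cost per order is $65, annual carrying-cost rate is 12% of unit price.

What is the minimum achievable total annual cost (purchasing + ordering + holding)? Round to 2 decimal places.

$377,418.68

H₁ = 12%×$60 = $7.2000;  H₂ = 12%×$59.82 = $7.1784
EOQ₁ = √(2×6,250×65/7.2000) = 335.93  (< 1,280, feasible at tier 1)
EOQ₂ = √(2×6,250×65/7.1784) = 336.43  (< 1,280 → use Q = 1,280 at tier-2 price)
TC(tier 1 (EOQ₁), Q≈335.9) = $377,418.68
TC(tier 2, Q≈1,280.0) = $378,786.56
Minimum at tier 1 (EOQ₁): $377,418.68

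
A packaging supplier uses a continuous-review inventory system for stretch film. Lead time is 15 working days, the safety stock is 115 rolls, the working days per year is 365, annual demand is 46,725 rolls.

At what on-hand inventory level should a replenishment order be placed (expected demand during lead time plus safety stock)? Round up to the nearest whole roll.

Daily demand d = 46,725 / 365 = 128.014 rolls/day
Demand during lead time = 128.014 × 15 = 1,920.21
Reorder point = 1,920.21 + 115 = 2,035.21 → round up

2,036 rolls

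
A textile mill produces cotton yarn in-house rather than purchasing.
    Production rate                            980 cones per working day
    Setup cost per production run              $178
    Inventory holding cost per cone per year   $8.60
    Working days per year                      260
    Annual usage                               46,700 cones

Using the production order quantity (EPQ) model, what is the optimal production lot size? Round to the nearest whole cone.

1,539 cones

d = 46,700/260 = 179.6154 cones/day;  effective holding cost H(1 − d/p) = 8.6·(1 − 179.6154/980) = 7.02378
Q* = √(2DS / H_eff) = √(2·46,700·178 / 7.02378) ≈ 1,538.50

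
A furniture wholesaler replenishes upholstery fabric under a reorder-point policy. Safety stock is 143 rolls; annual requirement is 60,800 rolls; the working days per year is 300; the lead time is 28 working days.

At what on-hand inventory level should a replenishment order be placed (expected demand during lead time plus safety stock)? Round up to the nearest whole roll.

Daily demand d = 60,800 / 300 = 202.667 rolls/day
Demand during lead time = 202.667 × 28 = 5,674.67
Reorder point = 5,674.67 + 143 = 5,817.67 → round up

5,818 rolls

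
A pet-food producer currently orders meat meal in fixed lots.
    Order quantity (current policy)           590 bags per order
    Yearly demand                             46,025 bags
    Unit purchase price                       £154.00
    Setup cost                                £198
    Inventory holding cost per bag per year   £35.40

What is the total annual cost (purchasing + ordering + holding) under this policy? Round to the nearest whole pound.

£7,113,739

Ordering: D/Q × S = 46,025/590 × £198 = £15,445.68
Holding:  Q/2 × H = 590/2 × £35.4 = £10,443.00
Purchase cost = D·C = 46,025 × 154 = £7,087,850.00
Total = £15,445.68 + £10,443.00 + £7,087,850.00 = £7,113,738.68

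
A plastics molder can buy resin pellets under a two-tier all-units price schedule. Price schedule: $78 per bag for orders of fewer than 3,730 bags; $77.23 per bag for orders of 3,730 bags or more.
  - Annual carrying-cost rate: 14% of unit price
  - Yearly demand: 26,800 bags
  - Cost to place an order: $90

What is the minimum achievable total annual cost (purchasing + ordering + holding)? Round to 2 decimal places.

$2,090,575.40

H₁ = 14%×$78 = $10.9200;  H₂ = 14%×$77.23 = $10.8122
EOQ₁ = √(2×26,800×90/10.9200) = 664.65  (< 3,730, feasible at tier 1)
EOQ₂ = √(2×26,800×90/10.8122) = 667.95  (< 3,730 → use Q = 3,730 at tier-2 price)
TC(tier 1 (EOQ₁), Q≈664.6) = $2,097,657.97
TC(tier 2, Q≈3,730.0) = $2,090,575.40
Minimum at tier 2: $2,090,575.40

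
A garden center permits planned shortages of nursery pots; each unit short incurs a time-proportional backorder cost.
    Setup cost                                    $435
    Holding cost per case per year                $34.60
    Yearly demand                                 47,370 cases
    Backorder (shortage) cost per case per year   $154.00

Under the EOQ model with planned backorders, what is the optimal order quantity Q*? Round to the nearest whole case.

Basic EOQ = √(2·47,370·435/34.6) = 1,091.373
Backorder adjustment √((H+b)/b) = √((34.6+154)/154) = 1.1067
Q* = 1,091.373 × 1.1067 ≈ 1,207.77

1,208 cases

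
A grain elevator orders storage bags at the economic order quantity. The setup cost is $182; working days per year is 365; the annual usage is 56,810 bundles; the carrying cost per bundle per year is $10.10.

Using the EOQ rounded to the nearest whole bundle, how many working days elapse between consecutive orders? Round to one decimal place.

9.2 days

Q* = √(2·D·S / H) = √(2·56,810·182 / 10.1) = √2,047,409.9 ≈ 1,430.88 → Q = 1,431 bundles
T = Q/D × 365 days = 1,431/56,810 × 365 = 9.194 days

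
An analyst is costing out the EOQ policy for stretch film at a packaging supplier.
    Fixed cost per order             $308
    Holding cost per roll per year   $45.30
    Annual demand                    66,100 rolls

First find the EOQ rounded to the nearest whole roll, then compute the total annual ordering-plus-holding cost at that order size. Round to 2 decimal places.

Optimal lot size Q* = (2 × 66,100 × $308 / $45.3)^½ ≈ 948.07 → Q = 948 rolls
Ordering: D/Q × S = 66,100/948 × $308 = $21,475.53
Holding:  Q/2 × H = 948/2 × $45.3 = $21,472.20
Total = $21,475.53 + $21,472.20 = $42,947.73

$42,947.73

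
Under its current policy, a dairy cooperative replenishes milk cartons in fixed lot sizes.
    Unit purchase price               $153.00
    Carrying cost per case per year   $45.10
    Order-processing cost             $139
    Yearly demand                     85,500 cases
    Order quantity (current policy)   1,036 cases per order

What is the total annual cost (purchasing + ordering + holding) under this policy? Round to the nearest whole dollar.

$13,116,333

Annual ordering cost = (D/Q)·S = (85,500/1,036) × 139 = $11,471.53
Annual holding cost  = (Q/2)·H = (1,036/2) × 45.1 = $23,361.80
Purchase cost = D·C = 85,500 × 153 = $13,081,500.00
Total = $11,471.53 + $23,361.80 + $13,081,500.00 = $13,116,333.33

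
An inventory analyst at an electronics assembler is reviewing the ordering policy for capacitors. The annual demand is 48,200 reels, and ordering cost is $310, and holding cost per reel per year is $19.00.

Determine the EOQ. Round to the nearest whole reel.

EOQ = √(2DS/H) = √(2 × 48,200 × 310 / 19)
    = √(1,572,842.11) ≈ 1,254.13

1,254 reels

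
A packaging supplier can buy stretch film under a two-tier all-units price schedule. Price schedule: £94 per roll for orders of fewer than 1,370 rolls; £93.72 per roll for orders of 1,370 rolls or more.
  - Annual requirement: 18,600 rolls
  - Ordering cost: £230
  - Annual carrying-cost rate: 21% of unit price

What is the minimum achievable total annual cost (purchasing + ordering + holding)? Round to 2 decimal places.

H₁ = 21%×£94 = £19.7400;  H₂ = 21%×£93.72 = £19.6812
EOQ₁ = √(2×18,600×230/19.7400) = 658.36  (< 1,370, feasible at tier 1)
EOQ₂ = √(2×18,600×230/19.6812) = 659.34  (< 1,370 → use Q = 1,370 at tier-2 price)
TC(tier 1 (EOQ₁), Q≈658.4) = £1,761,395.98
TC(tier 2, Q≈1,370.0) = £1,759,796.25
Minimum at tier 2: £1,759,796.25

£1,759,796.25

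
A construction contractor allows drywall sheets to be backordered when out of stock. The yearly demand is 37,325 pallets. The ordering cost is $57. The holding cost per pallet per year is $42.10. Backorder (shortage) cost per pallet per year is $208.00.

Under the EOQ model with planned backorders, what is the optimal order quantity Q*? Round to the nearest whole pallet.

349 pallets

Basic EOQ = √(2·37,325·57/42.1) = 317.915
Backorder adjustment √((H+b)/b) = √((42.1+208)/208) = 1.0965
Q* = 317.915 × 1.0965 ≈ 348.61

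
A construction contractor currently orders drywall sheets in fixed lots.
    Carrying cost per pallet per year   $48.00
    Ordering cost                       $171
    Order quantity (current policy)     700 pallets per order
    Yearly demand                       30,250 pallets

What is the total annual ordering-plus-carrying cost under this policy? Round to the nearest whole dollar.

$24,190

Annual ordering cost = (D/Q)·S = (30,250/700) × 171 = $7,389.64
Annual holding cost  = (Q/2)·H = (700/2) × 48 = $16,800.00
Total = $7,389.64 + $16,800.00 = $24,189.64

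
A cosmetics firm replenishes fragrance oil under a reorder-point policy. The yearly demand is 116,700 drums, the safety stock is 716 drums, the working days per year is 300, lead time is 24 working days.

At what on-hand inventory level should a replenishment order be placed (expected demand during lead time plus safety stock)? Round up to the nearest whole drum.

10,052 drums

Daily demand d = 116,700 / 300 = 389.000 drums/day
Demand during lead time = 389.000 × 24 = 9,336.00
Reorder point = 9,336.00 + 716 = 10,052.00 → round up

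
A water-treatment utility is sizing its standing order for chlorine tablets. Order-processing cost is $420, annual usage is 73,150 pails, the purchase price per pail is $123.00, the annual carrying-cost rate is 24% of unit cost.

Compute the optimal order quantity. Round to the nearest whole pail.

Holding cost per pail per year: H = 24% × $123 = $29.5200
Optimal lot size Q* = (2 × 73,150 × $420 / $29.52)^½ ≈ 1,442.74

1,443 pails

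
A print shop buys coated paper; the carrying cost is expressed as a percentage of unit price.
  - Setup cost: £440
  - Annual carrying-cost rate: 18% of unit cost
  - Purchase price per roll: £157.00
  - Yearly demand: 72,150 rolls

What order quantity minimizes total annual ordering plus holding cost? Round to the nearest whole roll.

1,499 rolls

Holding cost per roll per year: H = 18% × £157 = £28.2600
Q* = √(2·D·S / H) = √(2·72,150·440 / 28.26) = √2,246,709.1 ≈ 1,498.90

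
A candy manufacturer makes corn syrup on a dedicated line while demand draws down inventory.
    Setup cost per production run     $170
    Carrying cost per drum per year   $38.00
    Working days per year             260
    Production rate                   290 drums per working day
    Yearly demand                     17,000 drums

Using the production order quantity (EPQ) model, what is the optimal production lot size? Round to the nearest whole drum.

d = 17,000/260 = 65.3846 drums/day;  effective holding cost H(1 − d/p) = 38·(1 − 65.3846/290) = 29.43236
Q* = √(2DS / H_eff) = √(2·17,000·170 / 29.43236) ≈ 443.15

443 drums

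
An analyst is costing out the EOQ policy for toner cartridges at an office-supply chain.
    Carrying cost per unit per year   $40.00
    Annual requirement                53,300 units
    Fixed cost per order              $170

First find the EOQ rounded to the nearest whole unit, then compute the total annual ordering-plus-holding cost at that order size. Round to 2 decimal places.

$26,923.60

2DS/H = 2·53,300·170/40 = 453,050.00
EOQ = √453,050.00 ≈ 673.09 → Q = 673 units
Ordering: D/Q × S = 53,300/673 × $170 = $13,463.60
Holding:  Q/2 × H = 673/2 × $40 = $13,460.00
Total = $13,463.60 + $13,460.00 = $26,923.60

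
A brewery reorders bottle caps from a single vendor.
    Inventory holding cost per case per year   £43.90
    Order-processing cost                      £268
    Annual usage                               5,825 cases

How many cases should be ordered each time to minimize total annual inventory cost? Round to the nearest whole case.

Q* = √(2·D·S / H) = √(2·5,825·268 / 43.9) = √71,120.7 ≈ 266.68

267 cases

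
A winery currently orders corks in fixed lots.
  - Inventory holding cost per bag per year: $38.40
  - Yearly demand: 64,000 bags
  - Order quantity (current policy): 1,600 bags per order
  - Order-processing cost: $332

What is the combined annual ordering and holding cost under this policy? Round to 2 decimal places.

$44,000.00

Annual ordering cost = (D/Q)·S = (64,000/1,600) × 332 = $13,280.00
Annual holding cost  = (Q/2)·H = (1,600/2) × 38.4 = $30,720.00
Total = $13,280.00 + $30,720.00 = $44,000.00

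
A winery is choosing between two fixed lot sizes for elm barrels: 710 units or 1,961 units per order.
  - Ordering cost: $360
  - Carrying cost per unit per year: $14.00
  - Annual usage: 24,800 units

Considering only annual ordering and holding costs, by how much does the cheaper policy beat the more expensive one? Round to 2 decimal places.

TC(Q) = (D/Q)S + (Q/2)H
TC(710) = (24,800/710)×360 + (710/2)×14 = $17,544.65
TC(1,961) = (24,800/1,961)×360 + (1,961/2)×14 = $18,279.78
|ΔTC| = |$17,544.65 − $18,279.78| = $735.13

$735.13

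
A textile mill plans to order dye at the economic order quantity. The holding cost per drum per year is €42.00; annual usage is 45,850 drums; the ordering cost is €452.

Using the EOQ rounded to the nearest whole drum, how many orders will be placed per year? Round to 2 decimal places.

46.17 orders per year

EOQ = √(2DS/H) = √(2 × 45,850 × 452 / 42)
    = √(986,866.67) ≈ 993.41 → Q = 993
N = D/Q = 45,850/993 ≈ 46.173 orders/yr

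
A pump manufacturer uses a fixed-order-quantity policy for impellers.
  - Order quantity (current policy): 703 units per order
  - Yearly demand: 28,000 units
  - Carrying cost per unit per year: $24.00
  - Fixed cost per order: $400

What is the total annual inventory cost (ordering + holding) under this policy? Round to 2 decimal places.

Orders/yr = 28,000/703 = 39.829; ordering cost = 39.829 × $400 = $15,931.72
Average inventory = 703/2 = 351.5; holding cost = 351.5 × $24 = $8,436.00
Total = $15,931.72 + $8,436.00 = $24,367.72

$24,367.72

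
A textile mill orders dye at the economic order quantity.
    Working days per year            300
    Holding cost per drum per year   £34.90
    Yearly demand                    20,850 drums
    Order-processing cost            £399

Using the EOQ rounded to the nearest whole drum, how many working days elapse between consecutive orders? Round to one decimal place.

9.9 days

Q* = √(2·D·S / H) = √(2·20,850·399 / 34.9) = √476,742.1 ≈ 690.47 → Q = 690 drums
Days between orders = 300 / (D/Q) = 300 / 30.217 ≈ 9.928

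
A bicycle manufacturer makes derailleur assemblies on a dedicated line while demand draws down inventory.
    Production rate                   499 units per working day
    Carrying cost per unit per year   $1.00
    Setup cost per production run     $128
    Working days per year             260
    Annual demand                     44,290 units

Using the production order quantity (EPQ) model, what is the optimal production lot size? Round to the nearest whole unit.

4,149 units

Daily demand d = 44,290/260 = 170.346; p = 499; 1 − d/p = 0.65862
EPQ = √(2DS / (H(1 − d/p)))
    = √(2 × 44,290 × 128 / (1 × 0.65862)) ≈ 4,149.10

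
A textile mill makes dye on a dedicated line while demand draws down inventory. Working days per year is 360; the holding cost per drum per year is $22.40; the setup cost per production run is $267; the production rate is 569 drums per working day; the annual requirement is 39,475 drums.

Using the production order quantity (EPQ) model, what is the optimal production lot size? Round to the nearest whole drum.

d = 39,475/360 = 109.6528 drums/day;  effective holding cost H(1 − d/p) = 22.4·(1 − 109.6528/569) = 18.08326
Q* = √(2DS / H_eff) = √(2·39,475·267 / 18.08326) ≈ 1,079.68

1,080 drums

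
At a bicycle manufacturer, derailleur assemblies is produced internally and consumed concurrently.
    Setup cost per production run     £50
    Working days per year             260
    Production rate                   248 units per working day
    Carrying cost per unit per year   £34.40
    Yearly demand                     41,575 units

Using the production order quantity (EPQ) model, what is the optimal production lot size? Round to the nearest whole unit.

583 units

d = 41,575/260 = 159.9038 units/day;  effective holding cost H(1 − d/p) = 34.4·(1 − 159.9038/248) = 12.21979
Q* = √(2DS / H_eff) = √(2·41,575·50 / 12.21979) ≈ 583.29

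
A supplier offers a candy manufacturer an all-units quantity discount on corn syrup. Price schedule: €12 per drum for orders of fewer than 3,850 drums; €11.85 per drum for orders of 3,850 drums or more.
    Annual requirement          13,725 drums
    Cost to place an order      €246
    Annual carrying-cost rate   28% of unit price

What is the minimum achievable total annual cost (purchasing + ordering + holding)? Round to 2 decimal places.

H₁ = 28%×€12 = €3.3600;  H₂ = 28%×€11.85 = €3.3180
EOQ₁ = √(2×13,725×246/3.3600) = 1,417.65  (< 3,850, feasible at tier 1)
EOQ₂ = √(2×13,725×246/3.3180) = 1,426.59  (< 3,850 → use Q = 3,850 at tier-2 price)
TC(tier 1 (EOQ₁), Q≈1,417.7) = €169,463.30
TC(tier 2, Q≈3,850.0) = €169,905.37
Minimum at tier 1 (EOQ₁): €169,463.30

€169,463.30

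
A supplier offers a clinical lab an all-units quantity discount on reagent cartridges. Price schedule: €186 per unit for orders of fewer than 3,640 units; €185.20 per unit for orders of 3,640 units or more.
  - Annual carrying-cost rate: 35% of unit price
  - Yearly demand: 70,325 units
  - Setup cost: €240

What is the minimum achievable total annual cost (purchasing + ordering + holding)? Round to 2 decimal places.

H₁ = 35%×€186 = €65.1000;  H₂ = 35%×€185.20 = €64.8200
EOQ₁ = √(2×70,325×240/65.1000) = 720.09  (< 3,640, feasible at tier 1)
EOQ₂ = √(2×70,325×240/64.8200) = 721.64  (< 3,640 → use Q = 3,640 at tier-2 price)
TC(tier 1 (EOQ₁), Q≈720.1) = €13,127,327.67
TC(tier 2, Q≈3,640.0) = €13,146,799.21
Minimum at tier 1 (EOQ₁): €13,127,327.67

€13,127,327.67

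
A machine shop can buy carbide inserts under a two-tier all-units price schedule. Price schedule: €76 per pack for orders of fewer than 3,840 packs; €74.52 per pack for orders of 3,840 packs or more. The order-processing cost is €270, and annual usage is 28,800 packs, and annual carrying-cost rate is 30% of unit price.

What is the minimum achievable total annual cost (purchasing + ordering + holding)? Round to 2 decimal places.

€2,191,124.52

H₁ = 30%×€76 = €22.8000;  H₂ = 30%×€74.52 = €22.3560
EOQ₁ = √(2×28,800×270/22.8000) = 825.90  (< 3,840, feasible at tier 1)
EOQ₂ = √(2×28,800×270/22.3560) = 834.06  (< 3,840 → use Q = 3,840 at tier-2 price)
TC(tier 1 (EOQ₁), Q≈825.9) = €2,207,630.44
TC(tier 2, Q≈3,840.0) = €2,191,124.52
Minimum at tier 2: €2,191,124.52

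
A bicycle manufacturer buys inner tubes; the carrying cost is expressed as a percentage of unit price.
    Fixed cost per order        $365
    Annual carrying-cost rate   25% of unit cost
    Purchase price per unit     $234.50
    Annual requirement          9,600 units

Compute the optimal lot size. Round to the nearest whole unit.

346 units

Holding cost per unit per year: H = 25% × $234.5 = $58.6250
2DS/H = 2·9,600·365/58.625 = 119,539.45
EOQ = √119,539.45 ≈ 345.74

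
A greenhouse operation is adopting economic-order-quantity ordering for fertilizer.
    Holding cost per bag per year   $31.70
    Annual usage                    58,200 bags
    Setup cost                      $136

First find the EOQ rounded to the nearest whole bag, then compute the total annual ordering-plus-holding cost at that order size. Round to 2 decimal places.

Optimal lot size Q* = (2 × 58,200 × $136 / $31.7)^½ ≈ 706.67 → Q = 707 bags
Ordering: D/Q × S = 58,200/707 × $136 = $11,195.47
Holding:  Q/2 × H = 707/2 × $31.7 = $11,205.95
Total = $11,195.47 + $11,205.95 = $22,401.42

$22,401.42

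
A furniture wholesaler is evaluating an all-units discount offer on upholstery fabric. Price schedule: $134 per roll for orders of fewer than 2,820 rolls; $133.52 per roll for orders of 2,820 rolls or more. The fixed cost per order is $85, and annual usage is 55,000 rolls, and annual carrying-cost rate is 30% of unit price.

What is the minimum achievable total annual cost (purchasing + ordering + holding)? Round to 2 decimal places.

$7,389,387.37

H₁ = 30%×$134 = $40.2000;  H₂ = 30%×$133.52 = $40.0560
EOQ₁ = √(2×55,000×85/40.2000) = 482.27  (< 2,820, feasible at tier 1)
EOQ₂ = √(2×55,000×85/40.0560) = 483.14  (< 2,820 → use Q = 2,820 at tier-2 price)
TC(tier 1 (EOQ₁), Q≈482.3) = $7,389,387.37
TC(tier 2, Q≈2,820.0) = $7,401,736.76
Minimum at tier 1 (EOQ₁): $7,389,387.37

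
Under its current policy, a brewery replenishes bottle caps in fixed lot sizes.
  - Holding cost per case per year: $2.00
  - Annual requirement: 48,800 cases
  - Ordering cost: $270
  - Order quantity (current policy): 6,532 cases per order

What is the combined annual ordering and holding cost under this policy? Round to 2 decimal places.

Ordering: D/Q × S = 48,800/6,532 × $270 = $2,017.15
Holding:  Q/2 × H = 6,532/2 × $2 = $6,532.00
Total = $2,017.15 + $6,532.00 = $8,549.15

$8,549.15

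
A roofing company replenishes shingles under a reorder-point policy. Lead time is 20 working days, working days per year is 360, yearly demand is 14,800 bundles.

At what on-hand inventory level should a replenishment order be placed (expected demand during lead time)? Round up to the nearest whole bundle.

823 bundles

Daily demand d = 14,800 / 360 = 41.111 bundles/day
Demand during lead time = 41.111 × 20 = 822.22
Reorder point = 822.22 → round up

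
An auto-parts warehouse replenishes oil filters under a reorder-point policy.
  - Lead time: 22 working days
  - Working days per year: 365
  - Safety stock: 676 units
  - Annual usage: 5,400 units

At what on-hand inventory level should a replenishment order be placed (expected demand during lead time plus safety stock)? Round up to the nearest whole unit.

Daily demand d = 5,400 / 365 = 14.795 units/day
Demand during lead time = 14.795 × 22 = 325.48
Reorder point = 325.48 + 676 = 1,001.48 → round up

1,002 units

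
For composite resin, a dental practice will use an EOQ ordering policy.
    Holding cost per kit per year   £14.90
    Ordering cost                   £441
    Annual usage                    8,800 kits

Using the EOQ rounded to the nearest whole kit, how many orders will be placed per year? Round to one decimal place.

12.2 orders per year

EOQ = √(2DS/H) = √(2 × 8,800 × 441 / 14.9)
    = √(520,912.75) ≈ 721.74 → Q = 722
Orders per year = D/Q = 8,800 / 722 = 12.188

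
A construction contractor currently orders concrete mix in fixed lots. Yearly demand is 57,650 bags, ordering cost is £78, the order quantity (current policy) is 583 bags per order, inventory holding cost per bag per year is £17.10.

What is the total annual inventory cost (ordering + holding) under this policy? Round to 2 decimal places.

£12,697.69

Orders/yr = 57,650/583 = 98.885; ordering cost = 98.885 × £78 = £7,713.04
Average inventory = 583/2 = 291.5; holding cost = 291.5 × £17.1 = £4,984.65
Total = £7,713.04 + £4,984.65 = £12,697.69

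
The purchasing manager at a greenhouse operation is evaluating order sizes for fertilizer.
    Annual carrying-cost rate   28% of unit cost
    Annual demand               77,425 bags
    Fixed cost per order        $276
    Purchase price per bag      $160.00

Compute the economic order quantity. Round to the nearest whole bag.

Carrying cost H = $160 × 28% = $44.8000/bag/yr
2DS/H = 2·77,425·276/44.8 = 953,986.61
EOQ = √953,986.61 ≈ 976.72

977 bags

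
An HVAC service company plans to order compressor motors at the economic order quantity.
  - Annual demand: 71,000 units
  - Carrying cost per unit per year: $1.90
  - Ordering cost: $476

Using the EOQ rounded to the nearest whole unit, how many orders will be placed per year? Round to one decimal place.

11.9 orders per year

2DS/H = 2·71,000·476/1.9 = 35,574,736.84
EOQ = √35,574,736.84 ≈ 5,964.46 → Q = 5,964
Orders per year = D/Q = 71,000 / 5,964 = 11.905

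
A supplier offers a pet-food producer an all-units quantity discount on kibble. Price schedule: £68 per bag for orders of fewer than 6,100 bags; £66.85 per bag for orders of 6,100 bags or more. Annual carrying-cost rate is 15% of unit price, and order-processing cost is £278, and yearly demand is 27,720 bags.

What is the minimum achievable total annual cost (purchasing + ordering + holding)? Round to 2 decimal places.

H₁ = 15%×£68 = £10.2000;  H₂ = 15%×£66.85 = £10.0275
EOQ₁ = √(2×27,720×278/10.2000) = 1,229.23  (< 6,100, feasible at tier 1)
EOQ₂ = √(2×27,720×278/10.0275) = 1,239.76  (< 6,100 → use Q = 6,100 at tier-2 price)
TC(tier 1 (EOQ₁), Q≈1,229.2) = £1,897,498.17
TC(tier 2, Q≈6,100.0) = £1,884,929.18
Minimum at tier 2: £1,884,929.18

£1,884,929.18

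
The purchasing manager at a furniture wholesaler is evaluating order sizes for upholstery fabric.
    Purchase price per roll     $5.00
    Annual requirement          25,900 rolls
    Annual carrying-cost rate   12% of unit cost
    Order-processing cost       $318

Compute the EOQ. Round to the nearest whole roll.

H = i·C = 0.12 × $5 = $0.6000 per roll-year
Optimal lot size Q* = (2 × 25,900 × $318 / $0.6)^½ ≈ 5,239.66

5,240 rolls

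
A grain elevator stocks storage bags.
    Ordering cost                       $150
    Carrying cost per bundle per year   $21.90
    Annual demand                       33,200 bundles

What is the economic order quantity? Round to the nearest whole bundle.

674 bundles

EOQ = √(2DS/H) = √(2 × 33,200 × 150 / 21.9)
    = √(454,794.52) ≈ 674.38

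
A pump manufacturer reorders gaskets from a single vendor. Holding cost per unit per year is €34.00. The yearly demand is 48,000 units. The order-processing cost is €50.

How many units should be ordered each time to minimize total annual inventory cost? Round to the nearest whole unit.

EOQ = √(2DS/H) = √(2 × 48,000 × 50 / 34)
    = √(141,176.47) ≈ 375.73

376 units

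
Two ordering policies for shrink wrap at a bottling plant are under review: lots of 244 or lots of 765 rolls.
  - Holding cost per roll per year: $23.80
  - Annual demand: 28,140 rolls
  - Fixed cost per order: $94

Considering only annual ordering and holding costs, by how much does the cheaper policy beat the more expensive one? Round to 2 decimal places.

TC(Q) = (D/Q)S + (Q/2)H
TC(244) = (28,140/244)×94 + (244/2)×23.8 = $13,744.42
TC(765) = (28,140/765)×94 + (765/2)×23.8 = $12,561.23
Lots of 765 are cheaper by $1,183.19.

$1,183.19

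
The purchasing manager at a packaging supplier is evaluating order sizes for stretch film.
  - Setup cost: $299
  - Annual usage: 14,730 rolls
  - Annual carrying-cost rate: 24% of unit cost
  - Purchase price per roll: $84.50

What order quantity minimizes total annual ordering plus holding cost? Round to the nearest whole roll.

Holding cost per roll per year: H = 24% × $84.5 = $20.2800
Optimal lot size Q* = (2 × 14,730 × $299 / $20.28)^½ ≈ 659.05

659 rolls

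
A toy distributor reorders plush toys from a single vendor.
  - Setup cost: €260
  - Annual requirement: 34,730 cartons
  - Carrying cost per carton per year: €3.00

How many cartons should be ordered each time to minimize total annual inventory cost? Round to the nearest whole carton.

2,454 cartons

Optimal lot size Q* = (2 × 34,730 × €260 / €3)^½ ≈ 2,453.54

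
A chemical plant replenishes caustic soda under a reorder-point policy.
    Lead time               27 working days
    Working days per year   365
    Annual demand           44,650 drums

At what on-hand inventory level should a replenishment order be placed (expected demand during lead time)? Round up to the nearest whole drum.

3,303 drums

Daily demand d = 44,650 / 365 = 122.329 drums/day
Demand during lead time = 122.329 × 27 = 3,302.88
Reorder point = 3,302.88 → round up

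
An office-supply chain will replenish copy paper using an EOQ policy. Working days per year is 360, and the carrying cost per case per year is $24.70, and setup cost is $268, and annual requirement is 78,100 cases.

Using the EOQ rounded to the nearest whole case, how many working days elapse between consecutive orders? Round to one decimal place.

6.0 days

Q* = √(2·D·S / H) = √(2·78,100·268 / 24.7) = √1,694,801.6 ≈ 1,301.85 → Q = 1,302 cases
Days between orders = 360 / (D/Q) = 360 / 59.985 ≈ 6.002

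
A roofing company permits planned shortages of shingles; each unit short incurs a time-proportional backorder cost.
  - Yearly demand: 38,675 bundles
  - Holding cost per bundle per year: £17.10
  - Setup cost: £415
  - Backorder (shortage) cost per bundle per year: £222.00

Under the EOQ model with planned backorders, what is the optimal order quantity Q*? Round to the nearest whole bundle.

Q* = √(2DS/H) · √((H + b)/b)
   = √(2 × 38,675 × 415 / 17.1) · √((17.1 + 222) / 222)
   = 1,370.112 × 1.0378 ≈ 1,421.90

1,422 bundles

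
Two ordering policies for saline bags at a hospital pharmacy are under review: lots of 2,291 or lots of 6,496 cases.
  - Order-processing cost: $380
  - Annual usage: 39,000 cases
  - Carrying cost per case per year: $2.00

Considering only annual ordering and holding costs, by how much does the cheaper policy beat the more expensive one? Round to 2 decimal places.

For each Q, cost = (D/Q)·S + (Q/2)·H.
TC(2,291) = (39,000/2,291)×380 + (2,291/2)×2 = $8,759.79
TC(6,496) = (39,000/6,496)×380 + (6,496/2)×2 = $8,777.40
Cheaper: Q = 2,291.  Difference = $17.61

$17.61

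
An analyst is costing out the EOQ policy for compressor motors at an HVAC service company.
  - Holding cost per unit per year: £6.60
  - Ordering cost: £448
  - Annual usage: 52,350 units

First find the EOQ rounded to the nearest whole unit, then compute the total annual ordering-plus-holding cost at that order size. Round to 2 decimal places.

Optimal lot size Q* = (2 × 52,350 × £448 / £6.6)^½ ≈ 2,665.88 → Q = 2,666 units
Ordering: D/Q × S = 52,350/2,666 × £448 = £8,797.00
Holding:  Q/2 × H = 2,666/2 × £6.6 = £8,797.80
Total = £8,797.00 + £8,797.80 = £17,594.80

£17,594.80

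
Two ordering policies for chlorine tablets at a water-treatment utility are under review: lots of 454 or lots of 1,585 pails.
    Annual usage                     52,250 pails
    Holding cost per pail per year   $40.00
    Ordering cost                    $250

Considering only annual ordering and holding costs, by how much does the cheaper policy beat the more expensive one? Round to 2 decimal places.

$2,089.30

TC(Q) = (D/Q)S + (Q/2)H
TC(454) = (52,250/454)×250 + (454/2)×40 = $37,852.03
TC(1,585) = (52,250/1,585)×250 + (1,585/2)×40 = $39,941.32
Cheaper: Q = 454.  Difference = $2,089.30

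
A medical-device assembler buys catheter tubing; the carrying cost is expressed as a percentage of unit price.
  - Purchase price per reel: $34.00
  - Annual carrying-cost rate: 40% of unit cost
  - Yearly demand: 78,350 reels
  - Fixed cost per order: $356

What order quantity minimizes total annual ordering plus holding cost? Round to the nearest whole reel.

H = i·C = 0.4 × $34 = $13.6000 per reel-year
EOQ = √(2DS/H) = √(2 × 78,350 × 356 / 13.6)
    = √(4,101,852.94) ≈ 2,025.30

2,025 reels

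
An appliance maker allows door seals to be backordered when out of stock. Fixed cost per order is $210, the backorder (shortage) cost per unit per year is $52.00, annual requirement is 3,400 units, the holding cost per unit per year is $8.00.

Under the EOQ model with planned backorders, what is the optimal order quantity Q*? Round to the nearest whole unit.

Basic EOQ = √(2·3,400·210/8) = 422.493
Backorder adjustment √((H+b)/b) = √((8+52)/52) = 1.0742
Q* = 422.493 × 1.0742 ≈ 453.83

454 units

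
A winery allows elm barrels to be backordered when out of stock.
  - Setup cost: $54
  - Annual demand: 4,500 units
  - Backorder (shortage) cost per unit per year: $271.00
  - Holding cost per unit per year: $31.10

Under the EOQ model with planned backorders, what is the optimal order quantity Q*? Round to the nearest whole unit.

132 units

Basic EOQ = √(2·4,500·54/31.1) = 125.008
Backorder adjustment √((H+b)/b) = √((31.1+271)/271) = 1.0558
Q* = 125.008 × 1.0558 ≈ 131.99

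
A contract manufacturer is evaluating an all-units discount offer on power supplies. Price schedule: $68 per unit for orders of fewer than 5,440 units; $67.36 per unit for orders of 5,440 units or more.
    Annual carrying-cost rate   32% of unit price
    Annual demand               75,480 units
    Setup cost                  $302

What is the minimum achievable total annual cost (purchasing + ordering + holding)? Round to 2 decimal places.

H₁ = 32%×$68 = $21.7600;  H₂ = 32%×$67.36 = $21.5552
EOQ₁ = √(2×75,480×302/21.7600) = 1,447.45  (< 5,440, feasible at tier 1)
EOQ₂ = √(2×75,480×302/21.5552) = 1,454.31  (< 5,440 → use Q = 5,440 at tier-2 price)
TC(tier 1 (EOQ₁), Q≈1,447.5) = $5,164,136.61
TC(tier 2, Q≈5,440.0) = $5,147,153.19
Minimum at tier 2: $5,147,153.19

$5,147,153.19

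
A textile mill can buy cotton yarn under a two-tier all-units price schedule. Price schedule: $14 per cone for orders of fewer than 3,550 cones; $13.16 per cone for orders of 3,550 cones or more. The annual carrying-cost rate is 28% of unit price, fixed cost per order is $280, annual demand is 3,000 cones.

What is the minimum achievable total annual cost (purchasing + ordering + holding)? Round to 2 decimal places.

H₁ = 28%×$14 = $3.9200;  H₂ = 28%×$13.16 = $3.6848
EOQ₁ = √(2×3,000×280/3.9200) = 654.65  (< 3,550, feasible at tier 1)
EOQ₂ = √(2×3,000×280/3.6848) = 675.22  (< 3,550 → use Q = 3,550 at tier-2 price)
TC(tier 1 (EOQ₁), Q≈654.7) = $44,566.24
TC(tier 2, Q≈3,550.0) = $46,257.14
Minimum at tier 1 (EOQ₁): $44,566.24

$44,566.24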